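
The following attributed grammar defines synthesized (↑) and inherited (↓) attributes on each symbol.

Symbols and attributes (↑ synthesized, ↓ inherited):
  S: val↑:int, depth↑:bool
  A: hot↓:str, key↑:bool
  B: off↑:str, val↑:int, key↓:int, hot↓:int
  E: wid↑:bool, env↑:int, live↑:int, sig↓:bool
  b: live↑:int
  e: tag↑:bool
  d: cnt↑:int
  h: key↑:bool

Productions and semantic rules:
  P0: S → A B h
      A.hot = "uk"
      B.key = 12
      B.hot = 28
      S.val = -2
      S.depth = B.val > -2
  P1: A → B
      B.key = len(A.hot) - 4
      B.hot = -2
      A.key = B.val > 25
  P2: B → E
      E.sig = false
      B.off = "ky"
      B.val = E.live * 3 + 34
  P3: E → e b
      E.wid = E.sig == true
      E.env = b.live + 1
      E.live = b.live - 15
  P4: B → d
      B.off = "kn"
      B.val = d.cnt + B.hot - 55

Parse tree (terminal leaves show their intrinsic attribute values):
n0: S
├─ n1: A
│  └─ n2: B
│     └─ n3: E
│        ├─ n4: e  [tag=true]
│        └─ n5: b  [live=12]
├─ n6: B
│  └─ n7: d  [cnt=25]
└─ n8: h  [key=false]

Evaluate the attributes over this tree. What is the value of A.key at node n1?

1. n1.hot = "uk"  ["uk"]
2. n2.key = -2  [len(A.hot) - 4]
3. n2.hot = -2  [-2]
4. n3.sig = false  [false]
5. n4.tag = true  [terminal]
6. n5.live = 12  [terminal]
7. n3.wid = false  [E.sig == true]
8. n3.env = 13  [b.live + 1]
9. n3.live = -3  [b.live - 15]
10. n2.off = "ky"  ["ky"]
11. n2.val = 25  [E.live * 3 + 34]
12. n1.key = false  [B.val > 25]
13. n6.key = 12  [12]
14. n6.hot = 28  [28]
15. n7.cnt = 25  [terminal]
16. n6.off = "kn"  ["kn"]
17. n6.val = -2  [d.cnt + B.hot - 55]
18. n8.key = false  [terminal]
19. n0.val = -2  [-2]
20. n0.depth = false  [B.val > -2]

false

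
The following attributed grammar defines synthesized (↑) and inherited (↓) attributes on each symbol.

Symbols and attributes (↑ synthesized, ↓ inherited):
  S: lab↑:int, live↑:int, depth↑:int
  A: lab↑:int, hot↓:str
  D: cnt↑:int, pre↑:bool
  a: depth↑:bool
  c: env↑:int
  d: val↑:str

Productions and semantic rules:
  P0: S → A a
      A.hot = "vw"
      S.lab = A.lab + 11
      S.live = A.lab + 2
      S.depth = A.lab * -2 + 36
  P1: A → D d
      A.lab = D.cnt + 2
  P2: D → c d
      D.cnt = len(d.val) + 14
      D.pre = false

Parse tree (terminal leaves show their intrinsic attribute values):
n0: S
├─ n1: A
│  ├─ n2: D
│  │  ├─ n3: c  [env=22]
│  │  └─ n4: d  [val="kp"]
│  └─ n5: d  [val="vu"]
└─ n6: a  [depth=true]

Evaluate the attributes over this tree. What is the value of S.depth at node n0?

0

1. n1.hot = "vw"  ["vw"]
2. n3.env = 22  [terminal]
3. n4.val = "kp"  [terminal]
4. n2.cnt = 16  [len(d.val) + 14]
5. n2.pre = false  [false]
6. n5.val = "vu"  [terminal]
7. n1.lab = 18  [D.cnt + 2]
8. n6.depth = true  [terminal]
9. n0.lab = 29  [A.lab + 11]
10. n0.live = 20  [A.lab + 2]
11. n0.depth = 0  [A.lab * -2 + 36]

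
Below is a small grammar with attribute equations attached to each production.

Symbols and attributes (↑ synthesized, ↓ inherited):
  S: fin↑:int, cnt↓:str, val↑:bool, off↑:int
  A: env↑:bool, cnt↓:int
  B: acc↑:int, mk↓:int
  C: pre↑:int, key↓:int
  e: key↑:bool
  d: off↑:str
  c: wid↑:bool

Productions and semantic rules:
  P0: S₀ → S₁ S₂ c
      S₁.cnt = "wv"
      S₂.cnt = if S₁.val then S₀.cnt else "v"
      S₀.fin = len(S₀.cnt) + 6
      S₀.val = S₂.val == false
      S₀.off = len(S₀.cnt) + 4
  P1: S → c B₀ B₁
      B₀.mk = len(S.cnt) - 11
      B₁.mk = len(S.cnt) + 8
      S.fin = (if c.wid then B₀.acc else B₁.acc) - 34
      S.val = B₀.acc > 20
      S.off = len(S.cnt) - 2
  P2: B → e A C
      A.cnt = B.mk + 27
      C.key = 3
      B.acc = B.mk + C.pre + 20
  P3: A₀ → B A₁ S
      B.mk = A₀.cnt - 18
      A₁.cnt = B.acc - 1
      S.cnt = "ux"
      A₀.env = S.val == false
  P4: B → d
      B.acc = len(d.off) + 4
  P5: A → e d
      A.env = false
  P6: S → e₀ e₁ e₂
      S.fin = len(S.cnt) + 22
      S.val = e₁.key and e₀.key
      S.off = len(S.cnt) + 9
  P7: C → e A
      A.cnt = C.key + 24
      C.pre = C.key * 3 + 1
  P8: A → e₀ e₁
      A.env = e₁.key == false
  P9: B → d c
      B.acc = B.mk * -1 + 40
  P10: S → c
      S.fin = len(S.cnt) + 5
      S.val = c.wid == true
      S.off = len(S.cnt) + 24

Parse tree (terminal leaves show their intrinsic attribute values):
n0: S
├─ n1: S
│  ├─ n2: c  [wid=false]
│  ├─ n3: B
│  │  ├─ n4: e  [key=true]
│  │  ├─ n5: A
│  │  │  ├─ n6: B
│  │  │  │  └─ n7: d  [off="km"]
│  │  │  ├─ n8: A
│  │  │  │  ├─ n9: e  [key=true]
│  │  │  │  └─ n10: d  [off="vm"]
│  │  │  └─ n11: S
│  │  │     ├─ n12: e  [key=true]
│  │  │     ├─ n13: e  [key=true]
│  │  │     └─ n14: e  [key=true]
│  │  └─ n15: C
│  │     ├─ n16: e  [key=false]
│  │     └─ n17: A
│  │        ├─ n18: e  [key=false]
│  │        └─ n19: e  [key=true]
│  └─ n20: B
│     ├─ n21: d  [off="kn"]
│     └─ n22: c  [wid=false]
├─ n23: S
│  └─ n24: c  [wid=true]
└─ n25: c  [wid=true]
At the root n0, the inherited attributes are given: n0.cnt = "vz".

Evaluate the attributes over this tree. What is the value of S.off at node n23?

26

1. n0.cnt = "vz"  [given at root]
2. n1.cnt = "wv"  ["wv"]
3. n2.wid = false  [terminal]
4. n3.mk = -9  [len(S.cnt) - 11]
5. n4.key = true  [terminal]
6. n5.cnt = 18  [B.mk + 27]
7. n6.mk = 0  [A₀.cnt - 18]
8. n7.off = "km"  [terminal]
9. n6.acc = 6  [len(d.off) + 4]
10. n8.cnt = 5  [B.acc - 1]
11. n9.key = true  [terminal]
12. n10.off = "vm"  [terminal]
13. n8.env = false  [false]
14. n11.cnt = "ux"  ["ux"]
15. n12.key = true  [terminal]
16. n13.key = true  [terminal]
17. n14.key = true  [terminal]
18. n11.fin = 24  [len(S.cnt) + 22]
19. n11.val = true  [e₁.key and e₀.key]
20. n11.off = 11  [len(S.cnt) + 9]
21. n5.env = false  [S.val == false]
22. n15.key = 3  [3]
23. n16.key = false  [terminal]
24. n17.cnt = 27  [C.key + 24]
25. n18.key = false  [terminal]
26. n19.key = true  [terminal]
27. n17.env = false  [e₁.key == false]
28. n15.pre = 10  [C.key * 3 + 1]
29. n3.acc = 21  [B.mk + C.pre + 20]
30. n20.mk = 10  [len(S.cnt) + 8]
31. n21.off = "kn"  [terminal]
32. n22.wid = false  [terminal]
33. n20.acc = 30  [B.mk * -1 + 40]
34. n1.fin = -4  [(if c.wid then B₀.acc else B₁.acc) - 34]
35. n1.val = true  [B₀.acc > 20]
36. n1.off = 0  [len(S.cnt) - 2]
37. n23.cnt = "vz"  [if S₁.val then S₀.cnt else "v"]
38. n24.wid = true  [terminal]
39. n23.fin = 7  [len(S.cnt) + 5]
40. n23.val = true  [c.wid == true]
41. n23.off = 26  [len(S.cnt) + 24]
42. n25.wid = true  [terminal]
43. n0.fin = 8  [len(S₀.cnt) + 6]
44. n0.val = false  [S₂.val == false]
45. n0.off = 6  [len(S₀.cnt) + 4]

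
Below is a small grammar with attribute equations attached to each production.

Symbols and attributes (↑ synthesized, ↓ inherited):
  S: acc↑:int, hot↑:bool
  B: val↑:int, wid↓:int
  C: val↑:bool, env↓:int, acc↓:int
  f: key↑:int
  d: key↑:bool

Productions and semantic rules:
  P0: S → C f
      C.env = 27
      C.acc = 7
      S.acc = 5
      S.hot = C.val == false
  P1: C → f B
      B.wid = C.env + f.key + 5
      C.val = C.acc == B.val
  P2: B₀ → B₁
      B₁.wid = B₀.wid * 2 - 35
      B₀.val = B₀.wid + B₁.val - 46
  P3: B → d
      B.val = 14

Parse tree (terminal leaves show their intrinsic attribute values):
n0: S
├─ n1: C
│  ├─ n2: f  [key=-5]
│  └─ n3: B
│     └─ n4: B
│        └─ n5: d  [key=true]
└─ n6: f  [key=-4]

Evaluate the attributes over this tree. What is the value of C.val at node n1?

1. n1.env = 27  [27]
2. n1.acc = 7  [7]
3. n2.key = -5  [terminal]
4. n3.wid = 27  [C.env + f.key + 5]
5. n4.wid = 19  [B₀.wid * 2 - 35]
6. n5.key = true  [terminal]
7. n4.val = 14  [14]
8. n3.val = -5  [B₀.wid + B₁.val - 46]
9. n1.val = false  [C.acc == B.val]
10. n6.key = -4  [terminal]
11. n0.acc = 5  [5]
12. n0.hot = true  [C.val == false]

false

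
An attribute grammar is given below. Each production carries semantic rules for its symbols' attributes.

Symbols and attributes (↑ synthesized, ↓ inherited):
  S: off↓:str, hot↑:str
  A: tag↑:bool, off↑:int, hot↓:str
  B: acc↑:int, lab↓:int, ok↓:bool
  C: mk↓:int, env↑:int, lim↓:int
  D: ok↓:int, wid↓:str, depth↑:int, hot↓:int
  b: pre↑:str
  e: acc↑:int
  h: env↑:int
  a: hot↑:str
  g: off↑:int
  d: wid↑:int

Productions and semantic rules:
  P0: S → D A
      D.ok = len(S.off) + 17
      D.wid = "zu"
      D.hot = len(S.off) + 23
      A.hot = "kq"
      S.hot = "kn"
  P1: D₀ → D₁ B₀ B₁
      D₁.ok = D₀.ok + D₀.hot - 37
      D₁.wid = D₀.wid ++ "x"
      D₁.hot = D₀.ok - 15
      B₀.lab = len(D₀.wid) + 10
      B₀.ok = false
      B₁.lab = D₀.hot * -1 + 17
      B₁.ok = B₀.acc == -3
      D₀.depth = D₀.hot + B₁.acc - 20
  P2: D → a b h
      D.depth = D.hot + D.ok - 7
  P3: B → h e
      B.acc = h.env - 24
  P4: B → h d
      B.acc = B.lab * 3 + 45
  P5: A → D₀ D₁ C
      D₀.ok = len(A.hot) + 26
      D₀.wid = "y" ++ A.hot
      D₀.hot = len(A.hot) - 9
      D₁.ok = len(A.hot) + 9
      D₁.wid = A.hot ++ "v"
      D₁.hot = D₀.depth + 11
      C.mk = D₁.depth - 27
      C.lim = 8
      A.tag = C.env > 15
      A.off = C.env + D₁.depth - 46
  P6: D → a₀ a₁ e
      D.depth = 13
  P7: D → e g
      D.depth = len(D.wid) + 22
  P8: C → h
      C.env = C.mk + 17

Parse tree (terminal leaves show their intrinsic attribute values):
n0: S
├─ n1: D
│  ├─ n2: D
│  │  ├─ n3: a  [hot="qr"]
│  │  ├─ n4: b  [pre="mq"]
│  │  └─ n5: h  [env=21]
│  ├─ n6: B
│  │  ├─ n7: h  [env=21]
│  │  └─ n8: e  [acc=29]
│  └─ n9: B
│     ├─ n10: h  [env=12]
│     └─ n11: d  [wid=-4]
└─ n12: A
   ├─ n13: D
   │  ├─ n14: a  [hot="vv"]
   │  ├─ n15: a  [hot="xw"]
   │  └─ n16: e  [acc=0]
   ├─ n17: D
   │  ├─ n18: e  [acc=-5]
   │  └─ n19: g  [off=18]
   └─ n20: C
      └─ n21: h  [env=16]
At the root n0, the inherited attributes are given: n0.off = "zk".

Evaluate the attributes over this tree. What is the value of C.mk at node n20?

-2

1. n0.off = "zk"  [given at root]
2. n1.ok = 19  [len(S.off) + 17]
3. n1.wid = "zu"  ["zu"]
4. n1.hot = 25  [len(S.off) + 23]
5. n2.ok = 7  [D₀.ok + D₀.hot - 37]
6. n2.wid = "zux"  [D₀.wid ++ "x"]
7. n2.hot = 4  [D₀.ok - 15]
8. n3.hot = "qr"  [terminal]
9. n4.pre = "mq"  [terminal]
10. n5.env = 21  [terminal]
11. n2.depth = 4  [D.hot + D.ok - 7]
12. n6.lab = 12  [len(D₀.wid) + 10]
13. n6.ok = false  [false]
14. n7.env = 21  [terminal]
15. n8.acc = 29  [terminal]
16. n6.acc = -3  [h.env - 24]
17. n9.lab = -8  [D₀.hot * -1 + 17]
18. n9.ok = true  [B₀.acc == -3]
19. n10.env = 12  [terminal]
20. n11.wid = -4  [terminal]
21. n9.acc = 21  [B.lab * 3 + 45]
22. n1.depth = 26  [D₀.hot + B₁.acc - 20]
23. n12.hot = "kq"  ["kq"]
24. n13.ok = 28  [len(A.hot) + 26]
25. n13.wid = "ykq"  ["y" ++ A.hot]
26. n13.hot = -7  [len(A.hot) - 9]
27. n14.hot = "vv"  [terminal]
28. n15.hot = "xw"  [terminal]
29. n16.acc = 0  [terminal]
30. n13.depth = 13  [13]
31. n17.ok = 11  [len(A.hot) + 9]
32. n17.wid = "kqv"  [A.hot ++ "v"]
33. n17.hot = 24  [D₀.depth + 11]
34. n18.acc = -5  [terminal]
35. n19.off = 18  [terminal]
36. n17.depth = 25  [len(D.wid) + 22]
37. n20.mk = -2  [D₁.depth - 27]
38. n20.lim = 8  [8]
39. n21.env = 16  [terminal]
40. n20.env = 15  [C.mk + 17]
41. n12.tag = false  [C.env > 15]
42. n12.off = -6  [C.env + D₁.depth - 46]
43. n0.hot = "kn"  ["kn"]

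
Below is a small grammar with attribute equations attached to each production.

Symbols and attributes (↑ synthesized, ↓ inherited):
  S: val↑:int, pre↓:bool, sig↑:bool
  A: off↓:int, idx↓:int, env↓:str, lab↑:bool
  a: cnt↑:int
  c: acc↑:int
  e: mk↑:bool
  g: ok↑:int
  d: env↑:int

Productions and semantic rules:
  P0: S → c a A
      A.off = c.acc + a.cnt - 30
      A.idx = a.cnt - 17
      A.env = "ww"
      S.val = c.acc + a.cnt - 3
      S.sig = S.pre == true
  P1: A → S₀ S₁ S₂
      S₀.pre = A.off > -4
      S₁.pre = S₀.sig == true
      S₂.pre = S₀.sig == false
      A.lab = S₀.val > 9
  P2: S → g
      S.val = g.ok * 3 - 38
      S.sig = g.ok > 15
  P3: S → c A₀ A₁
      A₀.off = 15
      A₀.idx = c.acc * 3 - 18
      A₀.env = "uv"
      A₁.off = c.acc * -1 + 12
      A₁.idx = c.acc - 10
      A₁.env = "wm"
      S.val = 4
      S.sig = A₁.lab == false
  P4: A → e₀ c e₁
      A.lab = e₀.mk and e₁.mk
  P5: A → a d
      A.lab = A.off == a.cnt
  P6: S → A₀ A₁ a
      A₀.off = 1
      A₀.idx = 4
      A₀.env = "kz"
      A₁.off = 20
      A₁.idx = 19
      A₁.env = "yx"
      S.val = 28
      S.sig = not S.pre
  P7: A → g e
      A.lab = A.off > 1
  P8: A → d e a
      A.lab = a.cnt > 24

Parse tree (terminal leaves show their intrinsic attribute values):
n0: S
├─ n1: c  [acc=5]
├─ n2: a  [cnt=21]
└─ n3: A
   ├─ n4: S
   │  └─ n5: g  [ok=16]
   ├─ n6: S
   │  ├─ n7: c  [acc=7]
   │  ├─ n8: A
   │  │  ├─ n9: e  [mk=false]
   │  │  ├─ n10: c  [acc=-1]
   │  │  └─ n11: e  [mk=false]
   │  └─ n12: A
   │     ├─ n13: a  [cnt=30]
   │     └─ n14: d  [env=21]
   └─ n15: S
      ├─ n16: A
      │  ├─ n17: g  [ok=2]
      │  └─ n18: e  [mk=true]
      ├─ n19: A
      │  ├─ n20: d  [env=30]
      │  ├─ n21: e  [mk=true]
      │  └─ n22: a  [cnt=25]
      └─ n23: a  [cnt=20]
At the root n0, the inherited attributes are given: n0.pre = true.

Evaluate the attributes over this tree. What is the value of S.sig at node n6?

1. n0.pre = true  [given at root]
2. n1.acc = 5  [terminal]
3. n2.cnt = 21  [terminal]
4. n3.off = -4  [c.acc + a.cnt - 30]
5. n3.idx = 4  [a.cnt - 17]
6. n3.env = "ww"  ["ww"]
7. n4.pre = false  [A.off > -4]
8. n5.ok = 16  [terminal]
9. n4.val = 10  [g.ok * 3 - 38]
10. n4.sig = true  [g.ok > 15]
11. n6.pre = true  [S₀.sig == true]
12. n7.acc = 7  [terminal]
13. n8.off = 15  [15]
14. n8.idx = 3  [c.acc * 3 - 18]
15. n8.env = "uv"  ["uv"]
16. n9.mk = false  [terminal]
17. n10.acc = -1  [terminal]
18. n11.mk = false  [terminal]
19. n8.lab = false  [e₀.mk and e₁.mk]
20. n12.off = 5  [c.acc * -1 + 12]
21. n12.idx = -3  [c.acc - 10]
22. n12.env = "wm"  ["wm"]
23. n13.cnt = 30  [terminal]
24. n14.env = 21  [terminal]
25. n12.lab = false  [A.off == a.cnt]
26. n6.val = 4  [4]
27. n6.sig = true  [A₁.lab == false]
28. n15.pre = false  [S₀.sig == false]
29. n16.off = 1  [1]
30. n16.idx = 4  [4]
31. n16.env = "kz"  ["kz"]
32. n17.ok = 2  [terminal]
33. n18.mk = true  [terminal]
34. n16.lab = false  [A.off > 1]
35. n19.off = 20  [20]
36. n19.idx = 19  [19]
37. n19.env = "yx"  ["yx"]
38. n20.env = 30  [terminal]
39. n21.mk = true  [terminal]
40. n22.cnt = 25  [terminal]
41. n19.lab = true  [a.cnt > 24]
42. n23.cnt = 20  [terminal]
43. n15.val = 28  [28]
44. n15.sig = true  [not S.pre]
45. n3.lab = true  [S₀.val > 9]
46. n0.val = 23  [c.acc + a.cnt - 3]
47. n0.sig = true  [S.pre == true]

true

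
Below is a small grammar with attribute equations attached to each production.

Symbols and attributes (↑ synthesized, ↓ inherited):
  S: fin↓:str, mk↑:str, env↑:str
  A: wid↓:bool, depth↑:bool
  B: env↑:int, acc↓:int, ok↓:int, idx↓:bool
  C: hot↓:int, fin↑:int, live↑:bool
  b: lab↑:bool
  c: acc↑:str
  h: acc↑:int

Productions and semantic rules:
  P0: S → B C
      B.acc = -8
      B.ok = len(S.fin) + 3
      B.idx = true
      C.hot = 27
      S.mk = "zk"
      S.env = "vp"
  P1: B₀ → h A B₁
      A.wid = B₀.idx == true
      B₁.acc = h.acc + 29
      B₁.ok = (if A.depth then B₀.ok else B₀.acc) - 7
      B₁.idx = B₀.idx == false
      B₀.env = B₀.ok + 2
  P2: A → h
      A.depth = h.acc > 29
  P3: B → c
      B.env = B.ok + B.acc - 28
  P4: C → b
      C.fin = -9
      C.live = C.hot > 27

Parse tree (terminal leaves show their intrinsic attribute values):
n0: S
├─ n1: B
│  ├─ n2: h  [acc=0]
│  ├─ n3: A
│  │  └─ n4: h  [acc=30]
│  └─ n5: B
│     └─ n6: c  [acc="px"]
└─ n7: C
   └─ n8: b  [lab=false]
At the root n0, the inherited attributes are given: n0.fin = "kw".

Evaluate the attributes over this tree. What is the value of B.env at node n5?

-1

1. n0.fin = "kw"  [given at root]
2. n1.acc = -8  [-8]
3. n1.ok = 5  [len(S.fin) + 3]
4. n1.idx = true  [true]
5. n2.acc = 0  [terminal]
6. n3.wid = true  [B₀.idx == true]
7. n4.acc = 30  [terminal]
8. n3.depth = true  [h.acc > 29]
9. n5.acc = 29  [h.acc + 29]
10. n5.ok = -2  [(if A.depth then B₀.ok else B₀.acc) - 7]
11. n5.idx = false  [B₀.idx == false]
12. n6.acc = "px"  [terminal]
13. n5.env = -1  [B.ok + B.acc - 28]
14. n1.env = 7  [B₀.ok + 2]
15. n7.hot = 27  [27]
16. n8.lab = false  [terminal]
17. n7.fin = -9  [-9]
18. n7.live = false  [C.hot > 27]
19. n0.mk = "zk"  ["zk"]
20. n0.env = "vp"  ["vp"]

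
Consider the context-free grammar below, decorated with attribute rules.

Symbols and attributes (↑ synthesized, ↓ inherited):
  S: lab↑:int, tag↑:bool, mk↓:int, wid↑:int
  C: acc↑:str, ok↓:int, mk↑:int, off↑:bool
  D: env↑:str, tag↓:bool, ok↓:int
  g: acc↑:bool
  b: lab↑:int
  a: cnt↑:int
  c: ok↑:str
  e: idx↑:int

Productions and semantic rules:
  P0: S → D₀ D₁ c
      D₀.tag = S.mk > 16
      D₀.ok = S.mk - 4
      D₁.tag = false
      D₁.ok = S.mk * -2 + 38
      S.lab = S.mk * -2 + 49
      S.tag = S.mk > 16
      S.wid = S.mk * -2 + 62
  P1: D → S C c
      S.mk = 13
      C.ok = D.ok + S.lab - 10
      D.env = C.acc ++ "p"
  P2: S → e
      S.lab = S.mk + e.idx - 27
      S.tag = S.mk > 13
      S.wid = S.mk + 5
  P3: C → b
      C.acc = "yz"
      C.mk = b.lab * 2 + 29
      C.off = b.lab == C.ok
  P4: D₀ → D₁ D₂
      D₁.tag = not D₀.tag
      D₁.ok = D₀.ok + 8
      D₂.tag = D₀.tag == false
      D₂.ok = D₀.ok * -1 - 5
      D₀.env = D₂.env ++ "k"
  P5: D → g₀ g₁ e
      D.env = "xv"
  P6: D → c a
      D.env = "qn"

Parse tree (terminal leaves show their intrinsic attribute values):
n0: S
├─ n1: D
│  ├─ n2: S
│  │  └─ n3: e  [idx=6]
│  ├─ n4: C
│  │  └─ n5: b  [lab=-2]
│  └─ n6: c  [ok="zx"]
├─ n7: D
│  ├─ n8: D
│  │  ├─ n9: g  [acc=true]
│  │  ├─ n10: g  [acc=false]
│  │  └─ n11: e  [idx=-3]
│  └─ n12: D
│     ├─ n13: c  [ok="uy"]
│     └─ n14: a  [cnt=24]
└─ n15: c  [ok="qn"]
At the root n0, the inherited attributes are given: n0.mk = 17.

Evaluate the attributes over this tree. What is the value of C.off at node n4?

false

1. n0.mk = 17  [given at root]
2. n1.tag = true  [S.mk > 16]
3. n1.ok = 13  [S.mk - 4]
4. n2.mk = 13  [13]
5. n3.idx = 6  [terminal]
6. n2.lab = -8  [S.mk + e.idx - 27]
7. n2.tag = false  [S.mk > 13]
8. n2.wid = 18  [S.mk + 5]
9. n4.ok = -5  [D.ok + S.lab - 10]
10. n5.lab = -2  [terminal]
11. n4.acc = "yz"  ["yz"]
12. n4.mk = 25  [b.lab * 2 + 29]
13. n4.off = false  [b.lab == C.ok]
14. n6.ok = "zx"  [terminal]
15. n1.env = "yzp"  [C.acc ++ "p"]
16. n7.tag = false  [false]
17. n7.ok = 4  [S.mk * -2 + 38]
18. n8.tag = true  [not D₀.tag]
19. n8.ok = 12  [D₀.ok + 8]
20. n9.acc = true  [terminal]
21. n10.acc = false  [terminal]
22. n11.idx = -3  [terminal]
23. n8.env = "xv"  ["xv"]
24. n12.tag = true  [D₀.tag == false]
25. n12.ok = -9  [D₀.ok * -1 - 5]
26. n13.ok = "uy"  [terminal]
27. n14.cnt = 24  [terminal]
28. n12.env = "qn"  ["qn"]
29. n7.env = "qnk"  [D₂.env ++ "k"]
30. n15.ok = "qn"  [terminal]
31. n0.lab = 15  [S.mk * -2 + 49]
32. n0.tag = true  [S.mk > 16]
33. n0.wid = 28  [S.mk * -2 + 62]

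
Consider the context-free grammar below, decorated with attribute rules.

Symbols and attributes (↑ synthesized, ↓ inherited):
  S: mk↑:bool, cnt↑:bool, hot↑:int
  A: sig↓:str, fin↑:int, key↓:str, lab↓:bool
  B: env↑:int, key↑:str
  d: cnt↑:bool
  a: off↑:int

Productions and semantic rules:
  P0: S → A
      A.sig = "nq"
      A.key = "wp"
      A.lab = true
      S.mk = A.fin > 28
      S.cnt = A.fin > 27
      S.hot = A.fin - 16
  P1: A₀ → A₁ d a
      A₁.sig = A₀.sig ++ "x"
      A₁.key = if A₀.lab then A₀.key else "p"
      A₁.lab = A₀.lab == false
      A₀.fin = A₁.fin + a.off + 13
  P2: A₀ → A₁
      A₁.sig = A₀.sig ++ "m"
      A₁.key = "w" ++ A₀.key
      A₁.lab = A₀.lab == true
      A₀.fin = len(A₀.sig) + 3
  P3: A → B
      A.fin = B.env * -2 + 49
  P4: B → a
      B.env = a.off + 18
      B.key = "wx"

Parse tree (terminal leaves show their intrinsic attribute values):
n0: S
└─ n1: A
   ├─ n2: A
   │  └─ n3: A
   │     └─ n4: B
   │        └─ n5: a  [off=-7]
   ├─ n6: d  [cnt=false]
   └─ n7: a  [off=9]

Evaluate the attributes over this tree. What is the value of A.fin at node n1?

1. n1.sig = "nq"  ["nq"]
2. n1.key = "wp"  ["wp"]
3. n1.lab = true  [true]
4. n2.sig = "nqx"  [A₀.sig ++ "x"]
5. n2.key = "wp"  [if A₀.lab then A₀.key else "p"]
6. n2.lab = false  [A₀.lab == false]
7. n3.sig = "nqxm"  [A₀.sig ++ "m"]
8. n3.key = "wwp"  ["w" ++ A₀.key]
9. n3.lab = false  [A₀.lab == true]
10. n5.off = -7  [terminal]
11. n4.env = 11  [a.off + 18]
12. n4.key = "wx"  ["wx"]
13. n3.fin = 27  [B.env * -2 + 49]
14. n2.fin = 6  [len(A₀.sig) + 3]
15. n6.cnt = false  [terminal]
16. n7.off = 9  [terminal]
17. n1.fin = 28  [A₁.fin + a.off + 13]
18. n0.mk = false  [A.fin > 28]
19. n0.cnt = true  [A.fin > 27]
20. n0.hot = 12  [A.fin - 16]

28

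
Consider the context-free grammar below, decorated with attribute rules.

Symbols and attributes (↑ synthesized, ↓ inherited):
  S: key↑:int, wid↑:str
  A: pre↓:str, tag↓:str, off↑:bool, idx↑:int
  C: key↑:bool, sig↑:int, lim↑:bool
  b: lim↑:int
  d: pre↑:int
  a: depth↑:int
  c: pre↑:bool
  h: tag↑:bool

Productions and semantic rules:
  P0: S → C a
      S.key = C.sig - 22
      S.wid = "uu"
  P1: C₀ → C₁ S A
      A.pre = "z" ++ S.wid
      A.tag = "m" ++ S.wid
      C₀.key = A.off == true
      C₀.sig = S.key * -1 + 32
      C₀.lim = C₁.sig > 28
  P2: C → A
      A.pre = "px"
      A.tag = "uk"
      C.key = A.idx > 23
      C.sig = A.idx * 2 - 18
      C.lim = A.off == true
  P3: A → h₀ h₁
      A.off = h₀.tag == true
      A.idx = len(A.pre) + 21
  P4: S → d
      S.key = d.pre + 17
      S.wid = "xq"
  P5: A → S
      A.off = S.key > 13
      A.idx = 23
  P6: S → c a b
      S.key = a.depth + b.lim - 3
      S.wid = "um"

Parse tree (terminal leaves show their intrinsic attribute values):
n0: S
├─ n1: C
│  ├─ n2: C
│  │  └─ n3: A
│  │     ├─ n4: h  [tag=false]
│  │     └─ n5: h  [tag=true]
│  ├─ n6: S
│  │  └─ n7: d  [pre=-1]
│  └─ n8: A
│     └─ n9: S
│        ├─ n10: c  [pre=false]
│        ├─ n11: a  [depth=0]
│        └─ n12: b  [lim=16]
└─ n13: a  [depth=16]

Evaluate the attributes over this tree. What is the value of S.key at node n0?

-6

1. n3.pre = "px"  ["px"]
2. n3.tag = "uk"  ["uk"]
3. n4.tag = false  [terminal]
4. n5.tag = true  [terminal]
5. n3.off = false  [h₀.tag == true]
6. n3.idx = 23  [len(A.pre) + 21]
7. n2.key = false  [A.idx > 23]
8. n2.sig = 28  [A.idx * 2 - 18]
9. n2.lim = false  [A.off == true]
10. n7.pre = -1  [terminal]
11. n6.key = 16  [d.pre + 17]
12. n6.wid = "xq"  ["xq"]
13. n8.pre = "zxq"  ["z" ++ S.wid]
14. n8.tag = "mxq"  ["m" ++ S.wid]
15. n10.pre = false  [terminal]
16. n11.depth = 0  [terminal]
17. n12.lim = 16  [terminal]
18. n9.key = 13  [a.depth + b.lim - 3]
19. n9.wid = "um"  ["um"]
20. n8.off = false  [S.key > 13]
21. n8.idx = 23  [23]
22. n1.key = false  [A.off == true]
23. n1.sig = 16  [S.key * -1 + 32]
24. n1.lim = false  [C₁.sig > 28]
25. n13.depth = 16  [terminal]
26. n0.key = -6  [C.sig - 22]
27. n0.wid = "uu"  ["uu"]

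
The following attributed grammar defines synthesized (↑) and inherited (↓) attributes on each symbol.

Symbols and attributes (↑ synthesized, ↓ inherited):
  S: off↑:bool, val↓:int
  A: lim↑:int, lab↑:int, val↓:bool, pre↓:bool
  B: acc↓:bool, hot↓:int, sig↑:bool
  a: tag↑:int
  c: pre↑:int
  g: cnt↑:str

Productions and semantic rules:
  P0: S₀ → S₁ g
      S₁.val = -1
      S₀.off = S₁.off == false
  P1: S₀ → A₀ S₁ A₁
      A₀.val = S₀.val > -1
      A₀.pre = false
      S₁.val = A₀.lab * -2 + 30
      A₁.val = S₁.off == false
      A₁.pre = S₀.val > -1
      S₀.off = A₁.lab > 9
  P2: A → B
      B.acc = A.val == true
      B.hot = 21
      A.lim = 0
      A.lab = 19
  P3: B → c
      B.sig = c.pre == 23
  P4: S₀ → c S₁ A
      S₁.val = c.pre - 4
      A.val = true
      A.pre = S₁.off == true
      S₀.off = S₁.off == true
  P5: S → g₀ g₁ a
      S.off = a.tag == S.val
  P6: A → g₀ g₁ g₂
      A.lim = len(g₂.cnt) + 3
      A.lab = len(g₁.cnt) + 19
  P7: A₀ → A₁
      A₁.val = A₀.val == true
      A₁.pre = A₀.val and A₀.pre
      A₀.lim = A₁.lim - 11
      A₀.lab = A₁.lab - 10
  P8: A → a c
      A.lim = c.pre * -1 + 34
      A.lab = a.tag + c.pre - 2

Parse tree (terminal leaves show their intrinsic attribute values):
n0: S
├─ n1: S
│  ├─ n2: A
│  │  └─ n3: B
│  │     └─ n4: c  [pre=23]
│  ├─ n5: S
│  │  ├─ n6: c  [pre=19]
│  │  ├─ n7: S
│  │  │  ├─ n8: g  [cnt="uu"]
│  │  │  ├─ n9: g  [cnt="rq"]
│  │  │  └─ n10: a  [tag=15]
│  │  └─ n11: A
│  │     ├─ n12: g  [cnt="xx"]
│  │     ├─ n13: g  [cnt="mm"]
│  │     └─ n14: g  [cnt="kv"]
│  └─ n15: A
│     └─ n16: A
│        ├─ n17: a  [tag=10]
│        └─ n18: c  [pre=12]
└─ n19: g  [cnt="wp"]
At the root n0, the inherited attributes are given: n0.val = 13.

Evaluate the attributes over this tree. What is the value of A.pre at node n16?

false

1. n0.val = 13  [given at root]
2. n1.val = -1  [-1]
3. n2.val = false  [S₀.val > -1]
4. n2.pre = false  [false]
5. n3.acc = false  [A.val == true]
6. n3.hot = 21  [21]
7. n4.pre = 23  [terminal]
8. n3.sig = true  [c.pre == 23]
9. n2.lim = 0  [0]
10. n2.lab = 19  [19]
11. n5.val = -8  [A₀.lab * -2 + 30]
12. n6.pre = 19  [terminal]
13. n7.val = 15  [c.pre - 4]
14. n8.cnt = "uu"  [terminal]
15. n9.cnt = "rq"  [terminal]
16. n10.tag = 15  [terminal]
17. n7.off = true  [a.tag == S.val]
18. n11.val = true  [true]
19. n11.pre = true  [S₁.off == true]
20. n12.cnt = "xx"  [terminal]
21. n13.cnt = "mm"  [terminal]
22. n14.cnt = "kv"  [terminal]
23. n11.lim = 5  [len(g₂.cnt) + 3]
24. n11.lab = 21  [len(g₁.cnt) + 19]
25. n5.off = true  [S₁.off == true]
26. n15.val = false  [S₁.off == false]
27. n15.pre = false  [S₀.val > -1]
28. n16.val = false  [A₀.val == true]
29. n16.pre = false  [A₀.val and A₀.pre]
30. n17.tag = 10  [terminal]
31. n18.pre = 12  [terminal]
32. n16.lim = 22  [c.pre * -1 + 34]
33. n16.lab = 20  [a.tag + c.pre - 2]
34. n15.lim = 11  [A₁.lim - 11]
35. n15.lab = 10  [A₁.lab - 10]
36. n1.off = true  [A₁.lab > 9]
37. n19.cnt = "wp"  [terminal]
38. n0.off = false  [S₁.off == false]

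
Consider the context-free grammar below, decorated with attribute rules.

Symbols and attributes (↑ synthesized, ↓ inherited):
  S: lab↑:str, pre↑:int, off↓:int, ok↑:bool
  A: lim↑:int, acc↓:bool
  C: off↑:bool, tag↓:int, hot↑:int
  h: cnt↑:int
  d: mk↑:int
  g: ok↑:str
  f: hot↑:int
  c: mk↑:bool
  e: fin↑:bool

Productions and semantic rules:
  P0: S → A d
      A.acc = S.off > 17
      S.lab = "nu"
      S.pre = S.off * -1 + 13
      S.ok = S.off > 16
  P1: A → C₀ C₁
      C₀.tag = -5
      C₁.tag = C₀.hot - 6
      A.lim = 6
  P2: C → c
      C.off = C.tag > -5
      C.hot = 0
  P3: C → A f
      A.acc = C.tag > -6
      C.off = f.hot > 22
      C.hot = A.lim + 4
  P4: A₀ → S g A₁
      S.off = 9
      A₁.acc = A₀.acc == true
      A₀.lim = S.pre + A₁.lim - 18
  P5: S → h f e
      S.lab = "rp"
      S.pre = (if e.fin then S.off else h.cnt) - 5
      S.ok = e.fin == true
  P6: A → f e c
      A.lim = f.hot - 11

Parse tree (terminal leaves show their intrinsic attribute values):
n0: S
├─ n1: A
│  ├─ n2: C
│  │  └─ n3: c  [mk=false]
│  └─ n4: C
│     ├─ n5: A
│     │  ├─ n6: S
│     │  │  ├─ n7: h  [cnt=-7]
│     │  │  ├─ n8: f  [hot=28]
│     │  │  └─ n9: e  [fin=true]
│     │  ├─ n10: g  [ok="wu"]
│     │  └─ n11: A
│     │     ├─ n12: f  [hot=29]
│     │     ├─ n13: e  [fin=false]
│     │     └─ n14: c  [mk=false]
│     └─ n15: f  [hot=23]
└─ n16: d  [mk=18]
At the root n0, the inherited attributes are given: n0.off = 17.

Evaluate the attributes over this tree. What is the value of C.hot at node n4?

8

1. n0.off = 17  [given at root]
2. n1.acc = false  [S.off > 17]
3. n2.tag = -5  [-5]
4. n3.mk = false  [terminal]
5. n2.off = false  [C.tag > -5]
6. n2.hot = 0  [0]
7. n4.tag = -6  [C₀.hot - 6]
8. n5.acc = false  [C.tag > -6]
9. n6.off = 9  [9]
10. n7.cnt = -7  [terminal]
11. n8.hot = 28  [terminal]
12. n9.fin = true  [terminal]
13. n6.lab = "rp"  ["rp"]
14. n6.pre = 4  [(if e.fin then S.off else h.cnt) - 5]
15. n6.ok = true  [e.fin == true]
16. n10.ok = "wu"  [terminal]
17. n11.acc = false  [A₀.acc == true]
18. n12.hot = 29  [terminal]
19. n13.fin = false  [terminal]
20. n14.mk = false  [terminal]
21. n11.lim = 18  [f.hot - 11]
22. n5.lim = 4  [S.pre + A₁.lim - 18]
23. n15.hot = 23  [terminal]
24. n4.off = true  [f.hot > 22]
25. n4.hot = 8  [A.lim + 4]
26. n1.lim = 6  [6]
27. n16.mk = 18  [terminal]
28. n0.lab = "nu"  ["nu"]
29. n0.pre = -4  [S.off * -1 + 13]
30. n0.ok = true  [S.off > 16]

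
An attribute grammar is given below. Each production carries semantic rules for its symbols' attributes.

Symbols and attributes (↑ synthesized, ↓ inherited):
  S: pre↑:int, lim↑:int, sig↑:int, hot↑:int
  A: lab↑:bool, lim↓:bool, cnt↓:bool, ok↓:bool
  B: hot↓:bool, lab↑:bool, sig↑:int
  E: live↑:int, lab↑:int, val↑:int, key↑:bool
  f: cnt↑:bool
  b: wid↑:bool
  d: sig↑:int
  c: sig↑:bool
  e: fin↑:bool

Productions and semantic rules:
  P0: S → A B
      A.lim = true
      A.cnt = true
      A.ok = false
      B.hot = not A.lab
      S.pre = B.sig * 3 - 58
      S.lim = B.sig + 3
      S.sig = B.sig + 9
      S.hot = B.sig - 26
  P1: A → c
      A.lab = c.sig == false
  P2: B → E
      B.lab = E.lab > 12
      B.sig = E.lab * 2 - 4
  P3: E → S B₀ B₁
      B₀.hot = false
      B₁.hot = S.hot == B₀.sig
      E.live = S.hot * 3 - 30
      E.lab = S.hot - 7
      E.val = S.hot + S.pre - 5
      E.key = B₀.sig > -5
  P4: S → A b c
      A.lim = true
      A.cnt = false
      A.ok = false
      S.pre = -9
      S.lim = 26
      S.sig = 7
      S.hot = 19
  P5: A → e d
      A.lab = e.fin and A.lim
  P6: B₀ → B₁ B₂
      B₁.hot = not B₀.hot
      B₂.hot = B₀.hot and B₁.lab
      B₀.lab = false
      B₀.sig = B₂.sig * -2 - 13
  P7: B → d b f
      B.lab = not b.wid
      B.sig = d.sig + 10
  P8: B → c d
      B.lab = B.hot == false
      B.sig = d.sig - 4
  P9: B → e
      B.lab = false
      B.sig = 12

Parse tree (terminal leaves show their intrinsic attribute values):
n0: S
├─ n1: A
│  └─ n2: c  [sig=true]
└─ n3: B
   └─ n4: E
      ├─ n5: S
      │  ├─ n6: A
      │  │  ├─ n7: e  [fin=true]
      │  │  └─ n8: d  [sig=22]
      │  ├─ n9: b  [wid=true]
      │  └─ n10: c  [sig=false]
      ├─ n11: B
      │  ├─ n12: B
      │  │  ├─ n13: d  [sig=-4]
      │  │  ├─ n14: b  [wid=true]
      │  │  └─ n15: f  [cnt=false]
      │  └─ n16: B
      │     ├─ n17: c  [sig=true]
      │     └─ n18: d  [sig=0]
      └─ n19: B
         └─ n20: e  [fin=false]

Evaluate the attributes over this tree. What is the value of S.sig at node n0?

29

1. n1.lim = true  [true]
2. n1.cnt = true  [true]
3. n1.ok = false  [false]
4. n2.sig = true  [terminal]
5. n1.lab = false  [c.sig == false]
6. n3.hot = true  [not A.lab]
7. n6.lim = true  [true]
8. n6.cnt = false  [false]
9. n6.ok = false  [false]
10. n7.fin = true  [terminal]
11. n8.sig = 22  [terminal]
12. n6.lab = true  [e.fin and A.lim]
13. n9.wid = true  [terminal]
14. n10.sig = false  [terminal]
15. n5.pre = -9  [-9]
16. n5.lim = 26  [26]
17. n5.sig = 7  [7]
18. n5.hot = 19  [19]
19. n11.hot = false  [false]
20. n12.hot = true  [not B₀.hot]
21. n13.sig = -4  [terminal]
22. n14.wid = true  [terminal]
23. n15.cnt = false  [terminal]
24. n12.lab = false  [not b.wid]
25. n12.sig = 6  [d.sig + 10]
26. n16.hot = false  [B₀.hot and B₁.lab]
27. n17.sig = true  [terminal]
28. n18.sig = 0  [terminal]
29. n16.lab = true  [B.hot == false]
30. n16.sig = -4  [d.sig - 4]
31. n11.lab = false  [false]
32. n11.sig = -5  [B₂.sig * -2 - 13]
33. n19.hot = false  [S.hot == B₀.sig]
34. n20.fin = false  [terminal]
35. n19.lab = false  [false]
36. n19.sig = 12  [12]
37. n4.live = 27  [S.hot * 3 - 30]
38. n4.lab = 12  [S.hot - 7]
39. n4.val = 5  [S.hot + S.pre - 5]
40. n4.key = false  [B₀.sig > -5]
41. n3.lab = false  [E.lab > 12]
42. n3.sig = 20  [E.lab * 2 - 4]
43. n0.pre = 2  [B.sig * 3 - 58]
44. n0.lim = 23  [B.sig + 3]
45. n0.sig = 29  [B.sig + 9]
46. n0.hot = -6  [B.sig - 26]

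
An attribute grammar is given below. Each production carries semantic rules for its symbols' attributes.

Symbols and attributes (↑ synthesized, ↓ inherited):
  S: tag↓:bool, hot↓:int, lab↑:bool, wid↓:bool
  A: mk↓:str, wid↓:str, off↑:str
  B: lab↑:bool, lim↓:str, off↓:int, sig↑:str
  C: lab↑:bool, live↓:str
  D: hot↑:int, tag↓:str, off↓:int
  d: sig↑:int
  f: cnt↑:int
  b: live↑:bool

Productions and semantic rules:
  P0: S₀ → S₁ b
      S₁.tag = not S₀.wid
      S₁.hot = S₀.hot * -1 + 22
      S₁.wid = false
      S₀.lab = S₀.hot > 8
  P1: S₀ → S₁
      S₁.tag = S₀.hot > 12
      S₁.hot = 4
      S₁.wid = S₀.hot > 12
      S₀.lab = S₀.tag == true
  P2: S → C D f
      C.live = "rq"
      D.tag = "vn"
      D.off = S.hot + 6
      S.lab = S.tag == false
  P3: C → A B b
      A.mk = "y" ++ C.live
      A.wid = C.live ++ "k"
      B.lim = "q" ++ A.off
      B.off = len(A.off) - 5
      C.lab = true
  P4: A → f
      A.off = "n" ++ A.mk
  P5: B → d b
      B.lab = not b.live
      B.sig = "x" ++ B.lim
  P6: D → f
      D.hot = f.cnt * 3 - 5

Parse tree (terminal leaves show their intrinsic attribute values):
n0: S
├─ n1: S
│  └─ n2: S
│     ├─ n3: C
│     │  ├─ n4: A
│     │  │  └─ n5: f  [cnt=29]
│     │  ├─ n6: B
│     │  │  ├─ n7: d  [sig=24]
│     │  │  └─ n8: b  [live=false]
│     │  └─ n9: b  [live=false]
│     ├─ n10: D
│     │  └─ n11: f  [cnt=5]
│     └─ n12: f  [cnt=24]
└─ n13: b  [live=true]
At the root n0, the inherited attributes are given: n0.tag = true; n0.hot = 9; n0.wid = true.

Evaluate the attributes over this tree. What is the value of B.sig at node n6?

"xqnyrq"

1. n0.tag = true  [given at root]
2. n0.hot = 9  [given at root]
3. n0.wid = true  [given at root]
4. n1.tag = false  [not S₀.wid]
5. n1.hot = 13  [S₀.hot * -1 + 22]
6. n1.wid = false  [false]
7. n2.tag = true  [S₀.hot > 12]
8. n2.hot = 4  [4]
9. n2.wid = true  [S₀.hot > 12]
10. n3.live = "rq"  ["rq"]
11. n4.mk = "yrq"  ["y" ++ C.live]
12. n4.wid = "rqk"  [C.live ++ "k"]
13. n5.cnt = 29  [terminal]
14. n4.off = "nyrq"  ["n" ++ A.mk]
15. n6.lim = "qnyrq"  ["q" ++ A.off]
16. n6.off = -1  [len(A.off) - 5]
17. n7.sig = 24  [terminal]
18. n8.live = false  [terminal]
19. n6.lab = true  [not b.live]
20. n6.sig = "xqnyrq"  ["x" ++ B.lim]
21. n9.live = false  [terminal]
22. n3.lab = true  [true]
23. n10.tag = "vn"  ["vn"]
24. n10.off = 10  [S.hot + 6]
25. n11.cnt = 5  [terminal]
26. n10.hot = 10  [f.cnt * 3 - 5]
27. n12.cnt = 24  [terminal]
28. n2.lab = false  [S.tag == false]
29. n1.lab = false  [S₀.tag == true]
30. n13.live = true  [terminal]
31. n0.lab = true  [S₀.hot > 8]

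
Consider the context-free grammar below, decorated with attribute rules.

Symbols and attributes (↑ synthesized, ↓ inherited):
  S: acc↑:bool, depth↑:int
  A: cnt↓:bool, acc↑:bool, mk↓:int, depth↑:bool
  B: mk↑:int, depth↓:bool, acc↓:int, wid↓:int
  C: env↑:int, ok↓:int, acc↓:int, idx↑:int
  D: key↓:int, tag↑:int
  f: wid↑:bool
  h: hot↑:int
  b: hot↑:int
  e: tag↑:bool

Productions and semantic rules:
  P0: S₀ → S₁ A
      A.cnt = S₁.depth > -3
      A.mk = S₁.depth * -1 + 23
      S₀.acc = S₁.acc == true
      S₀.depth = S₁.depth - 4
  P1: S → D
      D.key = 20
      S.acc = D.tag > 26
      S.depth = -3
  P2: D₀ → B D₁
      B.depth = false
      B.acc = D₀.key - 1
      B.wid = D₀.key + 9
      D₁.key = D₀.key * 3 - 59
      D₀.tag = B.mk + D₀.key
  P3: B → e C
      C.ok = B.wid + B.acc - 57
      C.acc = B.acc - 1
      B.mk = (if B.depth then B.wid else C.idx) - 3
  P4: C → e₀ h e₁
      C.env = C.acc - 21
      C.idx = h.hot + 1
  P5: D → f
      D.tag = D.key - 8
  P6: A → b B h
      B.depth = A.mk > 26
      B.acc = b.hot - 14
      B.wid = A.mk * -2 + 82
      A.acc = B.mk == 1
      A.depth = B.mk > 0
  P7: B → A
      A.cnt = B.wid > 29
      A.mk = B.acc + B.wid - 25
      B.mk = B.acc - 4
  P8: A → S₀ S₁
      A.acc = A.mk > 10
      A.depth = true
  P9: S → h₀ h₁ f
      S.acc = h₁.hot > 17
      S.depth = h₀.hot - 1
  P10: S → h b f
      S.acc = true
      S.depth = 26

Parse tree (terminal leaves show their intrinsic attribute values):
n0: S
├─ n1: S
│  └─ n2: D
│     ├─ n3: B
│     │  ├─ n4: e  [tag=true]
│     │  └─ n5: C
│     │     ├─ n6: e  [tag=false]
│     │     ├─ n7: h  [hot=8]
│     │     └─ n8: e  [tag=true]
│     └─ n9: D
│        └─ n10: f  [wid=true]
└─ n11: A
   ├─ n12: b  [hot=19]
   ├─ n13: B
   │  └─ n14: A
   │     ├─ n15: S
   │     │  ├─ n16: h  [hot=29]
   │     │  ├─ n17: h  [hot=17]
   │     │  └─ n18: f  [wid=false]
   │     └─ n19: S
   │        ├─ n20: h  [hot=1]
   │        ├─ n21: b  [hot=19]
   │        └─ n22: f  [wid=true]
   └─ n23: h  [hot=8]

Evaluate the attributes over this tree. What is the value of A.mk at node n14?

1. n2.key = 20  [20]
2. n3.depth = false  [false]
3. n3.acc = 19  [D₀.key - 1]
4. n3.wid = 29  [D₀.key + 9]
5. n4.tag = true  [terminal]
6. n5.ok = -9  [B.wid + B.acc - 57]
7. n5.acc = 18  [B.acc - 1]
8. n6.tag = false  [terminal]
9. n7.hot = 8  [terminal]
10. n8.tag = true  [terminal]
11. n5.env = -3  [C.acc - 21]
12. n5.idx = 9  [h.hot + 1]
13. n3.mk = 6  [(if B.depth then B.wid else C.idx) - 3]
14. n9.key = 1  [D₀.key * 3 - 59]
15. n10.wid = true  [terminal]
16. n9.tag = -7  [D.key - 8]
17. n2.tag = 26  [B.mk + D₀.key]
18. n1.acc = false  [D.tag > 26]
19. n1.depth = -3  [-3]
20. n11.cnt = false  [S₁.depth > -3]
21. n11.mk = 26  [S₁.depth * -1 + 23]
22. n12.hot = 19  [terminal]
23. n13.depth = false  [A.mk > 26]
24. n13.acc = 5  [b.hot - 14]
25. n13.wid = 30  [A.mk * -2 + 82]
26. n14.cnt = true  [B.wid > 29]
27. n14.mk = 10  [B.acc + B.wid - 25]
28. n16.hot = 29  [terminal]
29. n17.hot = 17  [terminal]
30. n18.wid = false  [terminal]
31. n15.acc = false  [h₁.hot > 17]
32. n15.depth = 28  [h₀.hot - 1]
33. n20.hot = 1  [terminal]
34. n21.hot = 19  [terminal]
35. n22.wid = true  [terminal]
36. n19.acc = true  [true]
37. n19.depth = 26  [26]
38. n14.acc = false  [A.mk > 10]
39. n14.depth = true  [true]
40. n13.mk = 1  [B.acc - 4]
41. n23.hot = 8  [terminal]
42. n11.acc = true  [B.mk == 1]
43. n11.depth = true  [B.mk > 0]
44. n0.acc = false  [S₁.acc == true]
45. n0.depth = -7  [S₁.depth - 4]

10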